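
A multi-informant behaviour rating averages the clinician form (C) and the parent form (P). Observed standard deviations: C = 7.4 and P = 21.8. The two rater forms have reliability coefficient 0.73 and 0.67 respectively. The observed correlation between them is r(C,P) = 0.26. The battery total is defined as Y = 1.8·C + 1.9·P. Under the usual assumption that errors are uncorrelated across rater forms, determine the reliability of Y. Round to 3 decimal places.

0.718

Var(Y) = 1.8²·7.4² + 1.9²·21.8² + 2·[3.42·7.4·21.8·0.26] = 1893.04 + 286.891 = 2179.93.
With uncorrelated errors the cross-covariances are all true-score covariance, so they carry over unchanged; only the diagonal terms shrink to ρᵢσᵢ².
True-score variance = [1.8²·7.4²·0.73 + 1.9²·21.8²·0.67] + 286.891 = 1278.98 + 286.891 = 1565.87.
Reliability = 1565.87 / 2179.93 = 0.718.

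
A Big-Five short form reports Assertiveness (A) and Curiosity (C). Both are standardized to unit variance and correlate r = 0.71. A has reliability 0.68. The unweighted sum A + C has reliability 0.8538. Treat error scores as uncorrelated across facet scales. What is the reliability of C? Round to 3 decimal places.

0.820

Var(A+C) = 2 + 2·0.71 = 3.420.
True-score variance = ρ_A + ρ_C + 2·0.71, so 0.8538 = (0.68 + ρ_C + 1.42) / 3.420.
ρ_C = 0.8538·3.420 − 0.68 − 1.42 = 0.820.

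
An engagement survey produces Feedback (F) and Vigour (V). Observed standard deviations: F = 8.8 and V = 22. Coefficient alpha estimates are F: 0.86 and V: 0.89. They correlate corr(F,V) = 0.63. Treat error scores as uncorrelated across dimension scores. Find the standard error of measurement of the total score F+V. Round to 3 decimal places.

Var(total) = 561.44 + 243.936 = 805.376.
True-score variance = 497.358 + 243.936 = 741.294, so reliability = 0.9204.
Error variance = 805.376 − 741.294 = 64.0816; SEM = √64.0816 = 8.005.

8.005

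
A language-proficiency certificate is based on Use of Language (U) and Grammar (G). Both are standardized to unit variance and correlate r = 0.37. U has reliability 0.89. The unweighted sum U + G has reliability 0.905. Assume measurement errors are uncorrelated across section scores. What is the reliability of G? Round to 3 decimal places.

Var(U+G) = 2 + 2·0.37 = 2.740.
True-score variance = ρ_U + ρ_G + 2·0.37, so 0.905 = (0.89 + ρ_G + 0.74) / 2.740.
ρ_G = 0.905·2.740 − 0.89 − 0.74 = 0.850.

0.850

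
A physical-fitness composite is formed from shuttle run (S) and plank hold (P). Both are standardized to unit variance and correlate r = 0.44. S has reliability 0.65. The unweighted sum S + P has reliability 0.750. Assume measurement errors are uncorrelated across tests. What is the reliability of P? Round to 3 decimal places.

Var(S+P) = 2 + 2·0.44 = 2.880.
True-score variance = ρ_S + ρ_P + 2·0.44, so 0.750 = (0.65 + ρ_P + 0.88) / 2.880.
ρ_P = 0.750·2.880 − 0.65 − 0.88 = 0.630.

0.630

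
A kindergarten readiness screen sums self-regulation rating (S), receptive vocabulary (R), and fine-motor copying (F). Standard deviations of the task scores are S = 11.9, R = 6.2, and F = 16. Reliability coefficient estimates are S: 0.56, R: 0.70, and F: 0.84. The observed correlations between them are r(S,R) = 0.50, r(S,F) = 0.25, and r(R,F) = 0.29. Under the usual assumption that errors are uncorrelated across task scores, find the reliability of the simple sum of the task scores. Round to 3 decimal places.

Var(S+R+F) = 11.9² + 6.2² + 16² + 2·[11.9·6.2·0.50 + 11.9·16·0.25 + 6.2·16·0.29] = 436.05 + 226.516 = 662.566.
With uncorrelated errors the cross-covariances are all true-score covariance, so they carry over unchanged; only the diagonal terms shrink to ρᵢσᵢ².
True-score variance = [11.9²·0.56 + 6.2²·0.70 + 16²·0.84] + 226.516 = 321.25 + 226.516 = 547.766.
Reliability = 547.766 / 662.566 = 0.827.

0.827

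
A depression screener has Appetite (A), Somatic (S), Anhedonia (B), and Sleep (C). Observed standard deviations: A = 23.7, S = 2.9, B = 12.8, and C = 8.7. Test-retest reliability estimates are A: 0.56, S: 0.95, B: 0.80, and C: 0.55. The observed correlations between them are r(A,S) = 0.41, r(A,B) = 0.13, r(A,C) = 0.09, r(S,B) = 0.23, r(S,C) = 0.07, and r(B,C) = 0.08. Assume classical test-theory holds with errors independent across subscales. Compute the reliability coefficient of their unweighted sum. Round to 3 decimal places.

0.692

Var(A+S+B+C) = 23.7² + 2.9² + 12.8² + 8.7² + 2·[23.7·2.9·0.41 + 23.7·12.8·0.13 + 23.7·8.7·0.09 + 2.9·12.8·0.23 + 2.9·8.7·0.07 + 12.8·8.7·0.08] = 809.63 + 210.771 = 1020.4.
Because errors are independent across components, Cov(Tᵢ,Tⱼ) = Cov(Xᵢ,Xⱼ); the off-diagonal part of the true-score variance is the same as above.
True-score variance = [23.7²·0.56 + 2.9²·0.95 + 12.8²·0.80 + 8.7²·0.55] + 210.771 = 495.237 + 210.771 = 706.009.
Reliability = 706.009 / 1020.4 = 0.692.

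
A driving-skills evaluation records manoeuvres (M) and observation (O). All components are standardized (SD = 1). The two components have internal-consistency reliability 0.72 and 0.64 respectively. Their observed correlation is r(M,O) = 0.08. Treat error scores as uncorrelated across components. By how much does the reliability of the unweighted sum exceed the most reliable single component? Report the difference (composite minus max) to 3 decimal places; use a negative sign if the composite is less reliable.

-0.016

Var(sum) = 2 + 0.16 = 2.16; true-score variance = 1.36 + 0.16 = 1.52; composite reliability = 0.7037.
Max component reliability = 0.7200.
Difference = 0.7037 − 0.7200 = -0.016.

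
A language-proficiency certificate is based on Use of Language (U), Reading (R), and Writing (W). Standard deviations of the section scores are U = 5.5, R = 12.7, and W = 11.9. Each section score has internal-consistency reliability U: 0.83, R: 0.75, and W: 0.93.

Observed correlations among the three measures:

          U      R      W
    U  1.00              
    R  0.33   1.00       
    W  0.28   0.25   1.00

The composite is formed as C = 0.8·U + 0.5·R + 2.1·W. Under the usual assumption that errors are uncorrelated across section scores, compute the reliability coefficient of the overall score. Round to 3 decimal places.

Var(C) = 0.8²·5.5² + 0.5²·12.7² + 2.1²·11.9² + 2·[0.4·5.5·12.7·0.33 + 1.68·5.5·11.9·0.28 + 1.05·12.7·11.9·0.25] = 684.183 + 159.359 = 843.542.
Under uncorrelated errors the observed covariances equal the true-score covariances, so only the own-variance terms attenuate.
True-score variance = [0.8²·5.5²·0.83 + 0.5²·12.7²·0.75 + 2.1²·11.9²·0.93] + 159.359 = 627.096 + 159.359 = 786.455.
Reliability = 786.455 / 843.542 = 0.932.

0.932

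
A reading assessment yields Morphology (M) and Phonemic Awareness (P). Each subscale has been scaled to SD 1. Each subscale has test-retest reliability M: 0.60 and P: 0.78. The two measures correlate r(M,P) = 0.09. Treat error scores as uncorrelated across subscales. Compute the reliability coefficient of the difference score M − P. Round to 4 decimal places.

Var(M−P) = 1 + 1 − 2·0.09 = 2 − 0.18 = 1.82.
Because errors are independent across components, Cov(Tᵢ,Tⱼ) = Cov(Xᵢ,Xⱼ); the off-diagonal part of the true-score variance is the same as above.
True-score variance = [0.60 + 0.78] − 0.18 = 1.38 − 0.18 = 1.2.
Reliability = 1.2 / 1.82 = 0.6593.

0.6593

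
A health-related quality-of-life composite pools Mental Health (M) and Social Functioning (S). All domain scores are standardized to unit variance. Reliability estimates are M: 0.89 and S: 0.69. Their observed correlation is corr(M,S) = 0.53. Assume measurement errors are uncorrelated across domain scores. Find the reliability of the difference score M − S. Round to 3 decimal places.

0.553

Var(M−S) = 1 + 1 − 2·0.53 = 2 − 1.06 = 0.94.
Under uncorrelated errors the observed covariances equal the true-score covariances, so only the own-variance terms attenuate.
True-score variance = [0.89 + 0.69] − 1.06 = 1.58 − 1.06 = 0.52.
Reliability = 0.52 / 0.94 = 0.553.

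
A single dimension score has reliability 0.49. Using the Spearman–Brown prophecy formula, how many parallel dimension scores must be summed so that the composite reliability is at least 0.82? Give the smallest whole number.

k ≥ ρ*(1−ρ₁)/(ρ₁(1−ρ*)) = 0.82·0.51 / (0.49·0.18) = 4.741.
Smallest integer k = 5.

5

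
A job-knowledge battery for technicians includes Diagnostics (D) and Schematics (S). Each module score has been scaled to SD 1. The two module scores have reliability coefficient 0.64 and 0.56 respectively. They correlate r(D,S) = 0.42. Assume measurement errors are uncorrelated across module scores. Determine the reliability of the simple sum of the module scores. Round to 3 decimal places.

0.718

Var(D+S) = 2 + 2·[0.42] = 2 + 0.84 = 2.84.
Under uncorrelated errors the observed covariances equal the true-score covariances, so only the own-variance terms attenuate.
True-score variance = [0.64 + 0.56] + 0.84 = 1.2 + 0.84 = 2.04.
Reliability = 2.04 / 2.84 = 0.718.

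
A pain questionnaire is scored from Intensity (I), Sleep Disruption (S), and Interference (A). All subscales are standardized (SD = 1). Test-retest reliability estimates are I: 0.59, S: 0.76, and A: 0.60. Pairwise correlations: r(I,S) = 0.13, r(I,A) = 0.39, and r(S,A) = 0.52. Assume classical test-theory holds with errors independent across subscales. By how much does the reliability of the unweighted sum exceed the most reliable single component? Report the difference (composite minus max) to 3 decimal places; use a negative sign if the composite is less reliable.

0.033

Var(sum) = 3 + 2.08 = 5.08; true-score variance = 1.95 + 2.08 = 4.03; composite reliability = 0.7933.
Max component reliability = 0.7600.
Difference = 0.7933 − 0.7600 = 0.033.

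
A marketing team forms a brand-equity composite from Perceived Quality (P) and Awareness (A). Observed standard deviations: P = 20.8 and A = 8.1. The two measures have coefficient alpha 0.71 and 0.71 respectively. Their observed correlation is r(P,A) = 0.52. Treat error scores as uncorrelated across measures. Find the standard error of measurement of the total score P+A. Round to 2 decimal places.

Var(total) = 498.25 + 175.219 = 673.469.
True-score variance = 353.757 + 175.219 = 528.977, so reliability = 0.7855.
Error variance = 673.469 − 528.977 = 144.493; SEM = √144.493 = 12.02.

12.02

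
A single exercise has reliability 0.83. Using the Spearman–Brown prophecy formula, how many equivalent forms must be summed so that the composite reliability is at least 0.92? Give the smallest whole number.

3

k ≥ ρ*(1−ρ₁)/(ρ₁(1−ρ*)) = 0.92·0.17 / (0.83·0.08) = 2.355.
Smallest integer k = 3.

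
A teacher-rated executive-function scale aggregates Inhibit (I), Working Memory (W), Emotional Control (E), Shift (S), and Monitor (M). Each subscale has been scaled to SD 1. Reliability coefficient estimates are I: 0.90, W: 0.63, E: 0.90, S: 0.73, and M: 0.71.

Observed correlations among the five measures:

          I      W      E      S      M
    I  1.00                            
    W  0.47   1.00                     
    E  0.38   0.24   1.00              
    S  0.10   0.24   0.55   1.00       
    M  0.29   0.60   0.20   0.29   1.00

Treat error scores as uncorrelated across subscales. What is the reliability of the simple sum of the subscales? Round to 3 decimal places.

0.904

Var(I+W+E+S+M) = 5 + 2·[0.47 + 0.38 + 0.10 + 0.29 + 0.24 + 0.24 + 0.60 + 0.55 + 0.20 + 0.29] = 5 + 6.72 = 11.72.
Under uncorrelated errors the observed covariances equal the true-score covariances, so only the own-variance terms attenuate.
True-score variance = [0.90 + 0.63 + 0.90 + 0.73 + 0.71] + 6.72 = 3.87 + 6.72 = 10.59.
Reliability = 10.59 / 11.72 = 0.904.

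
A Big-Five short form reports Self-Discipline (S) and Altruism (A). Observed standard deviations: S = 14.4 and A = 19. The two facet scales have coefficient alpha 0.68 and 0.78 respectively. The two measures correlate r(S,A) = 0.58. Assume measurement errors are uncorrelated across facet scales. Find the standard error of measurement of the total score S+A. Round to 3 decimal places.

12.074

Var(total) = 568.36 + 317.376 = 885.736.
True-score variance = 422.585 + 317.376 = 739.961, so reliability = 0.8354.
Error variance = 885.736 − 739.961 = 145.775; SEM = √145.775 = 12.074.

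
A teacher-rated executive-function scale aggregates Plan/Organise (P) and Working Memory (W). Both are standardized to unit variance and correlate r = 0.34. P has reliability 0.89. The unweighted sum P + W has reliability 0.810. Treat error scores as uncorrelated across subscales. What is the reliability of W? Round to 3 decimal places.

0.601

Var(P+W) = 2 + 2·0.34 = 2.680.
True-score variance = ρ_P + ρ_W + 2·0.34, so 0.810 = (0.89 + ρ_W + 0.68) / 2.680.
ρ_W = 0.810·2.680 − 0.89 − 0.68 = 0.601.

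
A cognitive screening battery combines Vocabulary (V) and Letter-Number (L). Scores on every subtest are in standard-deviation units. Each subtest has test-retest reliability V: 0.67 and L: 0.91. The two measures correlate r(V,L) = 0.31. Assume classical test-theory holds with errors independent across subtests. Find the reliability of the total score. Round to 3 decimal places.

Var(V+L) = 2 + 2·[0.31] = 2 + 0.62 = 2.62.
Because errors are independent across components, Cov(Tᵢ,Tⱼ) = Cov(Xᵢ,Xⱼ); the off-diagonal part of the true-score variance is the same as above.
True-score variance = [0.67 + 0.91] + 0.62 = 1.58 + 0.62 = 2.2.
Reliability = 2.2 / 2.62 = 0.840.

0.840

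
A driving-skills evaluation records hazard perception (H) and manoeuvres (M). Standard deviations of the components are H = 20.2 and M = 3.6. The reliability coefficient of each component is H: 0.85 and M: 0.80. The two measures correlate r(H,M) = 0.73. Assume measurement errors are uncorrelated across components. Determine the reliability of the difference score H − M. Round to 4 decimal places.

0.7974

Var(H−M) = 20.2² + 3.6² − 2·20.2·3.6·0.73 = 421 − 106.171 = 314.829.
Because errors are independent across components, Cov(Tᵢ,Tⱼ) = Cov(Xᵢ,Xⱼ); the off-diagonal part of the true-score variance is the same as above.
True-score variance = [20.2²·0.85 + 3.6²·0.80] − 106.171 = 357.202 − 106.171 = 251.031.
Reliability = 251.031 / 314.829 = 0.7974.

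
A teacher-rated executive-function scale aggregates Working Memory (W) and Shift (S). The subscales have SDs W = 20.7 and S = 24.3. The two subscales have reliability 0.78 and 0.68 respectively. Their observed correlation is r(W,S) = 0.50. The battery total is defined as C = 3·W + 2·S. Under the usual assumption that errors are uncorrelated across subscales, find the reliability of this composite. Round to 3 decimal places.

Var(C) = 3²·20.7² + 2²·24.3² + 2·[6·20.7·24.3·0.50] = 6218.37 + 3018.06 = 9236.43.
Under uncorrelated errors the observed covariances equal the true-score covariances, so only the own-variance terms attenuate.
True-score variance = [3²·20.7²·0.78 + 2²·24.3²·0.68] + 3018.06 = 4614.13 + 3018.06 = 7632.19.
Reliability = 7632.19 / 9236.43 = 0.826.

0.826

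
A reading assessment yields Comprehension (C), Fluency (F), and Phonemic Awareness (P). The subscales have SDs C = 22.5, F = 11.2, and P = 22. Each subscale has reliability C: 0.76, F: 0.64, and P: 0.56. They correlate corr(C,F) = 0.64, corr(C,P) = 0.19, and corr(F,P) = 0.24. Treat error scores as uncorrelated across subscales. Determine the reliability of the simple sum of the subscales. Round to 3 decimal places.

0.782

Var(C+F+P) = 22.5² + 11.2² + 22² + 2·[22.5·11.2·0.64 + 22.5·22·0.19 + 11.2·22·0.24] = 1115.69 + 628.932 = 1744.62.
Under uncorrelated errors the observed covariances equal the true-score covariances, so only the own-variance terms attenuate.
True-score variance = [22.5²·0.76 + 11.2²·0.64 + 22²·0.56] + 628.932 = 736.072 + 628.932 = 1365.
Reliability = 1365 / 1744.62 = 0.782.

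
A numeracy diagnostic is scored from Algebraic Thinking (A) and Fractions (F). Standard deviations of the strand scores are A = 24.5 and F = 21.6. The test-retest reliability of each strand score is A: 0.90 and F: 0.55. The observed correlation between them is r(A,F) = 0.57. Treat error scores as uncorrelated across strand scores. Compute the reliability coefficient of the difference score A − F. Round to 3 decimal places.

Var(A−F) = 24.5² + 21.6² − 2·24.5·21.6·0.57 = 1066.81 − 603.288 = 463.522.
Because errors are independent across components, Cov(Tᵢ,Tⱼ) = Cov(Xᵢ,Xⱼ); the off-diagonal part of the true-score variance is the same as above.
True-score variance = [24.5²·0.90 + 21.6²·0.55] − 603.288 = 796.833 − 603.288 = 193.545.
Reliability = 193.545 / 463.522 = 0.418.

0.418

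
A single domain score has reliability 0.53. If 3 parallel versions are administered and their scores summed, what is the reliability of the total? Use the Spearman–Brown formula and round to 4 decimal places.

ρ_k = kρ / (1 + (k−1)ρ) = 3·0.53 / (1 + 2·0.53) = 1.590 / 2.060 = 0.7718.

0.7718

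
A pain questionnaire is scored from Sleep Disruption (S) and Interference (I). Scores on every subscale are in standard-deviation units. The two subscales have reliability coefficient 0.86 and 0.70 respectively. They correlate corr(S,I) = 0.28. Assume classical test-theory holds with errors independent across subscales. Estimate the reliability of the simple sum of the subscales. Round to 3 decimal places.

0.828

Var(S+I) = 2 + 2·[0.28] = 2 + 0.56 = 2.56.
With uncorrelated errors the cross-covariances are all true-score covariance, so they carry over unchanged; only the diagonal terms shrink to ρᵢσᵢ².
True-score variance = [0.86 + 0.70] + 0.56 = 1.56 + 0.56 = 2.12.
Reliability = 2.12 / 2.56 = 0.828.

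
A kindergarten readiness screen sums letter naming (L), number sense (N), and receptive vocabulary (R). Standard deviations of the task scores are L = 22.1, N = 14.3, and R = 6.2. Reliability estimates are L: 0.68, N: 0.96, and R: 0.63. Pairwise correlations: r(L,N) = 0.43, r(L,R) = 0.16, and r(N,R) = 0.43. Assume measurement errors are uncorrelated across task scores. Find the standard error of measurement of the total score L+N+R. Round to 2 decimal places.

13.37

Var(total) = 731.34 + 391.88 = 1123.22.
True-score variance = 552.646 + 391.88 = 944.526, so reliability = 0.8409.
Error variance = 1123.22 − 944.526 = 178.694; SEM = √178.694 = 13.37.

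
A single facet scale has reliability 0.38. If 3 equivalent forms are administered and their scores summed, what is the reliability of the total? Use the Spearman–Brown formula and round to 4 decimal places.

0.6477

ρ_k = kρ / (1 + (k−1)ρ) = 3·0.38 / (1 + 2·0.38) = 1.140 / 1.760 = 0.6477.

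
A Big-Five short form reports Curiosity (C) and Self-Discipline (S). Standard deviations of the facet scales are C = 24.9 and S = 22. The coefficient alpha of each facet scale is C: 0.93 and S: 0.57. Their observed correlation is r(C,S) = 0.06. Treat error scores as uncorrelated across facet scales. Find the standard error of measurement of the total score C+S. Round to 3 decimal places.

15.859

Var(total) = 1104.01 + 65.736 = 1169.75.
True-score variance = 852.489 + 65.736 = 918.225, so reliability = 0.7850.
Error variance = 1169.75 − 918.225 = 251.521; SEM = √251.521 = 15.859.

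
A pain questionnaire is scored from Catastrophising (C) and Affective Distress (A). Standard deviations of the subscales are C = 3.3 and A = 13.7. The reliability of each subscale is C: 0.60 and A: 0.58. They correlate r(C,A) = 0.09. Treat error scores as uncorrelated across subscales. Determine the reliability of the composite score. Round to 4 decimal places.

Var(C+A) = 3.3² + 13.7² + 2·[3.3·13.7·0.09] = 198.58 + 8.1378 = 206.718.
Because errors are independent across components, Cov(Tᵢ,Tⱼ) = Cov(Xᵢ,Xⱼ); the off-diagonal part of the true-score variance is the same as above.
True-score variance = [3.3²·0.60 + 13.7²·0.58] + 8.1378 = 115.394 + 8.1378 = 123.532.
Reliability = 123.532 / 206.718 = 0.5976.

0.5976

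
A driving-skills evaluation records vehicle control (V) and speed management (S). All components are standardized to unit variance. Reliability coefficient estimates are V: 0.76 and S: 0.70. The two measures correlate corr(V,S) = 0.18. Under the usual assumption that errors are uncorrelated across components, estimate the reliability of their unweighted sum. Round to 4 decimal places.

Var(V+S) = 2 + 2·[0.18] = 2 + 0.36 = 2.36.
Because errors are independent across components, Cov(Tᵢ,Tⱼ) = Cov(Xᵢ,Xⱼ); the off-diagonal part of the true-score variance is the same as above.
True-score variance = [0.76 + 0.70] + 0.36 = 1.46 + 0.36 = 1.82.
Reliability = 1.82 / 2.36 = 0.7712.

0.7712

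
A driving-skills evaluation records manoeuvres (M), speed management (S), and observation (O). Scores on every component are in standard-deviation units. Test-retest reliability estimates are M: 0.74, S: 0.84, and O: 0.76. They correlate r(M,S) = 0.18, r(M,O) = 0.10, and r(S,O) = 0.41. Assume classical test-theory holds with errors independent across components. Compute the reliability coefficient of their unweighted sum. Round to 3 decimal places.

0.849

Var(M+S+O) = 3 + 2·[0.18 + 0.10 + 0.41] = 3 + 1.38 = 4.38.
Because errors are independent across components, Cov(Tᵢ,Tⱼ) = Cov(Xᵢ,Xⱼ); the off-diagonal part of the true-score variance is the same as above.
True-score variance = [0.74 + 0.84 + 0.76] + 1.38 = 2.34 + 1.38 = 3.72.
Reliability = 3.72 / 4.38 = 0.849.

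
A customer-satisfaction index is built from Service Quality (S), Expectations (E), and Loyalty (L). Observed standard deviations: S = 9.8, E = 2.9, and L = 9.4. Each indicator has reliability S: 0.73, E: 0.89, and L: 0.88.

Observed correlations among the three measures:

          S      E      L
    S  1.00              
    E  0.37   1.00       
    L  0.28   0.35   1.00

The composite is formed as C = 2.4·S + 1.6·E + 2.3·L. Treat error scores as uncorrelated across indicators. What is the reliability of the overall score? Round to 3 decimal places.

0.859

Var(C) = 2.4²·9.8² + 1.6²·2.9² + 2.3²·9.4² + 2·[3.84·9.8·2.9·0.37 + 5.52·9.8·9.4·0.28 + 3.68·2.9·9.4·0.35] = 1042.14 + 435.741 = 1477.89.
Under uncorrelated errors the observed covariances equal the true-score covariances, so only the own-variance terms attenuate.
True-score variance = [2.4²·9.8²·0.73 + 1.6²·2.9²·0.89 + 2.3²·9.4²·0.88] + 435.741 = 834.324 + 435.741 = 1270.07.
Reliability = 1270.07 / 1477.89 = 0.859.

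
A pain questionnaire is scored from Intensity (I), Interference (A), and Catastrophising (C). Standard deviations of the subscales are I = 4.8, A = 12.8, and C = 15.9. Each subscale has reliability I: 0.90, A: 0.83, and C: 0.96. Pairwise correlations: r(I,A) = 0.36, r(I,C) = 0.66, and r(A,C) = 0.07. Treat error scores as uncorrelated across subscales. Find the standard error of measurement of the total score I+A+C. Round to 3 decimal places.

Var(total) = 439.69 + 173.472 = 613.162.
True-score variance = 399.421 + 173.472 = 572.893, so reliability = 0.9343.
Error variance = 613.162 − 572.893 = 40.2692; SEM = √40.2692 = 6.346.

6.346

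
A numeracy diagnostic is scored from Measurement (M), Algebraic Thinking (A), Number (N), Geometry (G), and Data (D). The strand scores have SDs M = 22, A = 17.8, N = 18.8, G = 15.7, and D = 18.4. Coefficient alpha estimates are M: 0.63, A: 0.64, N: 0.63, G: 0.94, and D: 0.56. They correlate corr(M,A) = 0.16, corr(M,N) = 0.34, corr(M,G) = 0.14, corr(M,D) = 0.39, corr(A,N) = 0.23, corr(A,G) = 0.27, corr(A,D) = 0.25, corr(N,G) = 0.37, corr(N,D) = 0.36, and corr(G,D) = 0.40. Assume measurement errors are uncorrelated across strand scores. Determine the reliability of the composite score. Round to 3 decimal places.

0.842

Var(M+A+N+G+D) = 22² + 17.8² + 18.8² + 15.7² + 18.4² + 2·[22·17.8·0.16 + 22·18.8·0.34 + 22·15.7·0.14 + 22·18.4·0.39 + 17.8·18.8·0.23 + 17.8·15.7·0.27 + 17.8·18.4·0.25 + 18.8·15.7·0.37 + 18.8·18.4·0.36 + 15.7·18.4·0.40] = 1739.33 + 1986.2 = 3725.53.
With uncorrelated errors the cross-covariances are all true-score covariance, so they carry over unchanged; only the diagonal terms shrink to ρᵢσᵢ².
True-score variance = [22²·0.63 + 17.8²·0.64 + 18.8²·0.63 + 15.7²·0.94 + 18.4²·0.56] + 1986.2 = 1151.66 + 1986.2 = 3137.86.
Reliability = 3137.86 / 3725.53 = 0.842.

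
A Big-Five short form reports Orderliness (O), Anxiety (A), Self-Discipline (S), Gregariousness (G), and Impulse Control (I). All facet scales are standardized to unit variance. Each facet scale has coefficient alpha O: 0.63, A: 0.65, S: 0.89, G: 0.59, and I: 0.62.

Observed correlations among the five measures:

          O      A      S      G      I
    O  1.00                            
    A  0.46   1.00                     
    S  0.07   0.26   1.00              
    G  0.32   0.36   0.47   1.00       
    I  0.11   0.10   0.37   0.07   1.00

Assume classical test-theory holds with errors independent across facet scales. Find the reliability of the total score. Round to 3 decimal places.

0.841

Var(O+A+S+G+I) = 5 + 2·[0.46 + 0.07 + 0.32 + 0.11 + 0.26 + 0.36 + 0.10 + 0.47 + 0.37 + 0.07] = 5 + 5.18 = 10.18.
With uncorrelated errors the cross-covariances are all true-score covariance, so they carry over unchanged; only the diagonal terms shrink to ρᵢσᵢ².
True-score variance = [0.63 + 0.65 + 0.89 + 0.59 + 0.62] + 5.18 = 3.38 + 5.18 = 8.56.
Reliability = 8.56 / 10.18 = 0.841.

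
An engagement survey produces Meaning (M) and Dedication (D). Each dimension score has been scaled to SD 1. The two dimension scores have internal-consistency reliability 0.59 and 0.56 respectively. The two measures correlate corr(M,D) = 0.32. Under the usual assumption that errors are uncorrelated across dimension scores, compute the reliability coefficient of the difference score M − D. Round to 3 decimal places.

Var(M−D) = 1 + 1 − 2·0.32 = 2 − 0.64 = 1.36.
Because errors are independent across components, Cov(Tᵢ,Tⱼ) = Cov(Xᵢ,Xⱼ); the off-diagonal part of the true-score variance is the same as above.
True-score variance = [0.59 + 0.56] − 0.64 = 1.15 − 0.64 = 0.51.
Reliability = 0.51 / 1.36 = 0.375.

0.375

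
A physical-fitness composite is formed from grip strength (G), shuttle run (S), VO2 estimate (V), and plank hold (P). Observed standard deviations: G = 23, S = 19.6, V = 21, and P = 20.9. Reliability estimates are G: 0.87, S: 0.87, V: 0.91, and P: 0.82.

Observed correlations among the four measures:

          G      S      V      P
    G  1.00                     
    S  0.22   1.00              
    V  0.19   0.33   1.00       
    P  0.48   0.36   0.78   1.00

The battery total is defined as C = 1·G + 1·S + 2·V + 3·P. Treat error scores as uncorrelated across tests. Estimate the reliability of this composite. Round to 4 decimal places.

0.9301

Var(C) = 23² + 19.6² + 2²·21² + 3²·20.9² + 2·[23·19.6·0.22 + 2·23·21·0.19 + 3·23·20.9·0.48 + 2·19.6·21·0.33 + 3·19.6·20.9·0.36 + 6·21·20.9·0.78] = 6608.45 + 7486.09 = 14094.5.
Because errors are independent across components, Cov(Tᵢ,Tⱼ) = Cov(Xᵢ,Xⱼ); the off-diagonal part of the true-score variance is the same as above.
True-score variance = [23²·0.87 + 19.6²·0.87 + 2²·21²·0.91 + 3²·20.9²·0.82] + 7486.09 = 5623.35 + 7486.09 = 13109.4.
Reliability = 13109.4 / 14094.5 = 0.9301.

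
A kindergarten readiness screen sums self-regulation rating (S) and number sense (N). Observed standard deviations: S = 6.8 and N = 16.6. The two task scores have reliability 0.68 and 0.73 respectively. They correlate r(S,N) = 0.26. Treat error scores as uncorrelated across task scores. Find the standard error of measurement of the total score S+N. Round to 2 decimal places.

Var(total) = 321.8 + 58.6976 = 380.498.
True-score variance = 232.602 + 58.6976 = 291.3, so reliability = 0.7656.
Error variance = 380.498 − 291.3 = 89.198; SEM = √89.198 = 9.44.

9.44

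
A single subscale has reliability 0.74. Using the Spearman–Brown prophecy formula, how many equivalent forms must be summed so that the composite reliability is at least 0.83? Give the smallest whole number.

2

k ≥ ρ*(1−ρ₁)/(ρ₁(1−ρ*)) = 0.83·0.26 / (0.74·0.17) = 1.715.
Smallest integer k = 2.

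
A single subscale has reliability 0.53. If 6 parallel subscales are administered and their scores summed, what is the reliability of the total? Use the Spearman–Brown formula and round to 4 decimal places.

ρ_k = kρ / (1 + (k−1)ρ) = 6·0.53 / (1 + 5·0.53) = 3.180 / 3.650 = 0.8712.

0.8712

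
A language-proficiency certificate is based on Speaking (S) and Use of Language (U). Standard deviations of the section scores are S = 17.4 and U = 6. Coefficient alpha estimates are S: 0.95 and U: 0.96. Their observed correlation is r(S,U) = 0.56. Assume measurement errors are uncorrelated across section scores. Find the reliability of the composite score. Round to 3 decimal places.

Var(S+U) = 17.4² + 6² + 2·[17.4·6·0.56] = 338.76 + 116.928 = 455.688.
With uncorrelated errors the cross-covariances are all true-score covariance, so they carry over unchanged; only the diagonal terms shrink to ρᵢσᵢ².
True-score variance = [17.4²·0.95 + 6²·0.96] + 116.928 = 322.182 + 116.928 = 439.11.
Reliability = 439.11 / 455.688 = 0.964.

0.964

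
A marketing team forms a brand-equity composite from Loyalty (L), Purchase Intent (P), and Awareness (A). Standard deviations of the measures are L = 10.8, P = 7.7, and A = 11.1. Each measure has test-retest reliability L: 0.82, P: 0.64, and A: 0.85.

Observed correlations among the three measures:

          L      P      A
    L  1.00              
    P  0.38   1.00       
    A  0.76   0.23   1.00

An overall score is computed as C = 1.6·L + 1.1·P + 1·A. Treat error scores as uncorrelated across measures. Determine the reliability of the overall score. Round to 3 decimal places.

Var(C) = 1.6²·10.8² + 1.1²·7.7² + 11.1² + 2·[1.76·10.8·7.7·0.38 + 1.6·10.8·11.1·0.76 + 1.1·7.7·11.1·0.23] = 493.549 + 446.031 = 939.58.
Under uncorrelated errors the observed covariances equal the true-score covariances, so only the own-variance terms attenuate.
True-score variance = [1.6²·10.8²·0.82 + 1.1²·7.7²·0.64 + 11.1²·0.85] + 446.031 = 395.493 + 446.031 = 841.524.
Reliability = 841.524 / 939.58 = 0.896.

0.896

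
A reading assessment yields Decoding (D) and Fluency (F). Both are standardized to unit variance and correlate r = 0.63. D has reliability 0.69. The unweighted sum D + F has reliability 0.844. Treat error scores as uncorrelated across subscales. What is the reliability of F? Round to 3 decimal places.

0.801

Var(D+F) = 2 + 2·0.63 = 3.260.
True-score variance = ρ_D + ρ_F + 2·0.63, so 0.844 = (0.69 + ρ_F + 1.26) / 3.260.
ρ_F = 0.844·3.260 − 0.69 − 1.26 = 0.801.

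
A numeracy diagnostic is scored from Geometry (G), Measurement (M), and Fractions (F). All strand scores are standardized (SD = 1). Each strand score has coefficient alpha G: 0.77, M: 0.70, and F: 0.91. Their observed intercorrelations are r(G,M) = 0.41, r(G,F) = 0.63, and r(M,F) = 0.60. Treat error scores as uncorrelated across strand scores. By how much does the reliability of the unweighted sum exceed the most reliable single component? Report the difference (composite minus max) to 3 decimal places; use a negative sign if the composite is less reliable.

-0.009

Var(sum) = 3 + 3.28 = 6.28; true-score variance = 2.38 + 3.28 = 5.66; composite reliability = 0.9013.
Max component reliability = 0.9100.
Difference = 0.9013 − 0.9100 = -0.009.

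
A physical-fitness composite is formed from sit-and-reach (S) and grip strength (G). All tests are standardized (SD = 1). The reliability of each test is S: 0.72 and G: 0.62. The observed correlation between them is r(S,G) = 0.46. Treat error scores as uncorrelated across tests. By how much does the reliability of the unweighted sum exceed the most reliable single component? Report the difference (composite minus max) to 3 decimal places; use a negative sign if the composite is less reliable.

Var(sum) = 2 + 0.92 = 2.92; true-score variance = 1.34 + 0.92 = 2.26; composite reliability = 0.7740.
Max component reliability = 0.7200.
Difference = 0.7740 − 0.7200 = 0.054.

0.054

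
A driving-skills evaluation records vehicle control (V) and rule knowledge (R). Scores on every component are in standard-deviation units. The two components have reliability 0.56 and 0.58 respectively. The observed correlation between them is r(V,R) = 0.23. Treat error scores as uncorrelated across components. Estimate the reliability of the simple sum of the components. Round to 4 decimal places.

0.6504

Var(V+R) = 2 + 2·[0.23] = 2 + 0.46 = 2.46.
Because errors are independent across components, Cov(Tᵢ,Tⱼ) = Cov(Xᵢ,Xⱼ); the off-diagonal part of the true-score variance is the same as above.
True-score variance = [0.56 + 0.58] + 0.46 = 1.14 + 0.46 = 1.6.
Reliability = 1.6 / 2.46 = 0.6504.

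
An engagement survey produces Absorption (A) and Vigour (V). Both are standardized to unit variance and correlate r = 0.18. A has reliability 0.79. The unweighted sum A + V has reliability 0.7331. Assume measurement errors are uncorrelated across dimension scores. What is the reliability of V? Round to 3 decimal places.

Var(A+V) = 2 + 2·0.18 = 2.360.
True-score variance = ρ_A + ρ_V + 2·0.18, so 0.7331 = (0.79 + ρ_V + 0.36) / 2.360.
ρ_V = 0.7331·2.360 − 0.79 − 0.36 = 0.580.

0.580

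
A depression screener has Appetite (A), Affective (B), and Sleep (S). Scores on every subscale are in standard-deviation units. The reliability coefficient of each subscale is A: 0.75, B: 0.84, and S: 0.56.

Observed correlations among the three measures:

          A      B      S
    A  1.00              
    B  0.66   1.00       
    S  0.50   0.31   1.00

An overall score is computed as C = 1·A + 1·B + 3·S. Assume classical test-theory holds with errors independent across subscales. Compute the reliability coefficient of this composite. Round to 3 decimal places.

0.746

Var(C) = 1 + 1 + 3² + 2·[0.66 + 3·0.50 + 3·0.31] = 11 + 6.18 = 17.18.
Because errors are independent across components, Cov(Tᵢ,Tⱼ) = Cov(Xᵢ,Xⱼ); the off-diagonal part of the true-score variance is the same as above.
True-score variance = [0.75 + 0.84 + 3²·0.56] + 6.18 = 6.63 + 6.18 = 12.81.
Reliability = 12.81 / 17.18 = 0.746.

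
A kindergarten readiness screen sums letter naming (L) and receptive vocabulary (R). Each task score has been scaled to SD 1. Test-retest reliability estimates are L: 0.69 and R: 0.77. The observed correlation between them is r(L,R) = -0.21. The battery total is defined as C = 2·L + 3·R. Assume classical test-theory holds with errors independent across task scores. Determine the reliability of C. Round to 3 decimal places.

0.684

Var(C) = 2² + 3² + 2·[6·(-0.21)] = 13 − 2.52 = 10.48.
Because errors are independent across components, Cov(Tᵢ,Tⱼ) = Cov(Xᵢ,Xⱼ); the off-diagonal part of the true-score variance is the same as above.
True-score variance = [2²·0.69 + 3²·0.77] − 2.52 = 9.69 − 2.52 = 7.17.
Reliability = 7.17 / 10.48 = 0.684.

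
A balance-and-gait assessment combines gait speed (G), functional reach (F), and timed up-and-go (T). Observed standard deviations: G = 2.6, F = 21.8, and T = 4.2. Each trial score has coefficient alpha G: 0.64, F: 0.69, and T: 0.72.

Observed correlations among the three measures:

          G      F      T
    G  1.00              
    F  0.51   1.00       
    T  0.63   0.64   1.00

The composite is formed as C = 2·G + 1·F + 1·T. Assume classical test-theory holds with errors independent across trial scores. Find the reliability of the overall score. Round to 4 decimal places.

Var(C) = 2²·2.6² + 21.8² + 4.2² + 2·[2·2.6·21.8·0.51 + 2·2.6·4.2·0.63 + 21.8·4.2·0.64] = 519.92 + 260.342 = 780.262.
Under uncorrelated errors the observed covariances equal the true-score covariances, so only the own-variance terms attenuate.
True-score variance = [2²·2.6²·0.64 + 21.8²·0.69 + 4.2²·0.72] + 260.342 = 357.922 + 260.342 = 618.264.
Reliability = 618.264 / 780.262 = 0.7924.

0.7924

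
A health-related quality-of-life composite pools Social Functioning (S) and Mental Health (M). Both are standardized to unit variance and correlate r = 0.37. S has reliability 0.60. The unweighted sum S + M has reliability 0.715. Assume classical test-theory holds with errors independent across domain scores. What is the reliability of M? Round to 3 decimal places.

0.619

Var(S+M) = 2 + 2·0.37 = 2.740.
True-score variance = ρ_S + ρ_M + 2·0.37, so 0.715 = (0.60 + ρ_M + 0.74) / 2.740.
ρ_M = 0.715·2.740 − 0.60 − 0.74 = 0.619.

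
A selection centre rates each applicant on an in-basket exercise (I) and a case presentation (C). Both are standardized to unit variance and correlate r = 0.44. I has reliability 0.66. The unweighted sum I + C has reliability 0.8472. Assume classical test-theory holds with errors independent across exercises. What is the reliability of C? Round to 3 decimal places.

Var(I+C) = 2 + 2·0.44 = 2.880.
True-score variance = ρ_I + ρ_C + 2·0.44, so 0.8472 = (0.66 + ρ_C + 0.88) / 2.880.
ρ_C = 0.8472·2.880 − 0.66 − 0.88 = 0.900.

0.900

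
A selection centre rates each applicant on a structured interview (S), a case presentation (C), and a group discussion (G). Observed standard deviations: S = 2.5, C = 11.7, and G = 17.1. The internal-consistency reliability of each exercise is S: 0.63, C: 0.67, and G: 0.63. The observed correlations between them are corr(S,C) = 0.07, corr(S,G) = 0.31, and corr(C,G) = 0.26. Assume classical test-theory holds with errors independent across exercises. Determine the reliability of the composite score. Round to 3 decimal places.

Var(S+C+G) = 2.5² + 11.7² + 17.1² + 2·[2.5·11.7·0.07 + 2.5·17.1·0.31 + 11.7·17.1·0.26] = 435.55 + 134.636 = 570.186.
Because errors are independent across components, Cov(Tᵢ,Tⱼ) = Cov(Xᵢ,Xⱼ); the off-diagonal part of the true-score variance is the same as above.
True-score variance = [2.5²·0.63 + 11.7²·0.67 + 17.1²·0.63] + 134.636 = 279.872 + 134.636 = 414.509.
Reliability = 414.509 / 570.186 = 0.727.

0.727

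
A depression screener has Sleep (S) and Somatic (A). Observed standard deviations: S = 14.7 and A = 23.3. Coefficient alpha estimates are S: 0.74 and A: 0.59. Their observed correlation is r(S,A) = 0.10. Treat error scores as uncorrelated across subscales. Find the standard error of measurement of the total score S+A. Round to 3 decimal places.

16.696

Var(total) = 758.98 + 68.502 = 827.482.
True-score variance = 480.212 + 68.502 = 548.714, so reliability = 0.6631.
Error variance = 827.482 − 548.714 = 278.768; SEM = √278.768 = 16.696.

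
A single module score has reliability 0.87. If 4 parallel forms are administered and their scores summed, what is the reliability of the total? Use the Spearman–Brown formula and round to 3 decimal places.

0.964

ρ_k = kρ / (1 + (k−1)ρ) = 4·0.87 / (1 + 3·0.87) = 3.480 / 3.610 = 0.964.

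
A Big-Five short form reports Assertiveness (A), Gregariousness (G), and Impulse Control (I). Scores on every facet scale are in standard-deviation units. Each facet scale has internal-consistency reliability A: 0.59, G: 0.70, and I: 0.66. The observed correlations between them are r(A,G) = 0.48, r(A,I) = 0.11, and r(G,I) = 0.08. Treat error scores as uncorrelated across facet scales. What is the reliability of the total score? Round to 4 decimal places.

0.7581

Var(A+G+I) = 3 + 2·[0.48 + 0.11 + 0.08] = 3 + 1.34 = 4.34.
With uncorrelated errors the cross-covariances are all true-score covariance, so they carry over unchanged; only the diagonal terms shrink to ρᵢσᵢ².
True-score variance = [0.59 + 0.70 + 0.66] + 1.34 = 1.95 + 1.34 = 3.29.
Reliability = 3.29 / 4.34 = 0.7581.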